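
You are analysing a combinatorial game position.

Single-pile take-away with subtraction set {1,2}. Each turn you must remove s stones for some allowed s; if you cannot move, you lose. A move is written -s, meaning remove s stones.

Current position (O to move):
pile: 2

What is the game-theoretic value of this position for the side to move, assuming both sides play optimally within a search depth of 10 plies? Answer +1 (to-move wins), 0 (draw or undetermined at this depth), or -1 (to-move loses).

[2] O move#1: -1:-1/1, -2:+1/0*
[0] end (terminal -1, X#2); searched 2 to 10

value(2, O) = +1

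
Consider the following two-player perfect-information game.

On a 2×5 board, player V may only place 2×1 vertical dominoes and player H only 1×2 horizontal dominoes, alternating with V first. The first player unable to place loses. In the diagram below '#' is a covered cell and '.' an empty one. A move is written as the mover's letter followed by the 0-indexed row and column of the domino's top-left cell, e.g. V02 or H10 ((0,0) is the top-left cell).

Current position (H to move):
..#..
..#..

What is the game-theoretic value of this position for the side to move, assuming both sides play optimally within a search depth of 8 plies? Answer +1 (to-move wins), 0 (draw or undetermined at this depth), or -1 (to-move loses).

value(..#../..#.., H) = -1

ply 1, H at ..#../..#.. | H00=-1→###../..#..*; H03=-1→..###/..#..; H10=-1→..#../###..; H13=-1→..#../..###
ply 2, V at ###../..#.. | V03=+1→####./..##.*; V04=+1→###.#/..#.#
ply 3, H at ####./..##. | H10=-1→####./####.*
ply 4, V at ####./####. | V04=+1→#####/#####*
ply 5: #####/##### is terminal -1 (H); from ..#../..#.. depth 8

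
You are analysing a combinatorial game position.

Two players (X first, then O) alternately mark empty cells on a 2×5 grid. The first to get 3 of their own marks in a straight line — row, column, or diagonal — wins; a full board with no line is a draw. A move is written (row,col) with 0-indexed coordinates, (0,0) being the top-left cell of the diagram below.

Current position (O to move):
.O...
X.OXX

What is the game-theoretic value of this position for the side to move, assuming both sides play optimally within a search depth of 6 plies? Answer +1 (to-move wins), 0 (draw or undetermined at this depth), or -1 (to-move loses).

value(.O.../X.OXX, O) = +1

[.O.../X.OXX] O move#1: (0,0):+0/OO.../X.OXX, (0,2):+1/.OO../X.OXX*, (0,3):+0/.O.O./X.OXX, (0,4):+0/.O..O/X.OXX, (1,1):+0/.O.../XOOXX
[.OO../X.OXX] X move#2: (0,0):-1/XOO../X.OXX*, (0,3):-1/.OOX./X.OXX, (0,4):-1/.OO.X/X.OXX, (1,1):-1/.OO../XXOXX
[XOO../X.OXX] O move#3: (0,3):+1/XOOO./X.OXX*, (0,4):+0/XOO.O/X.OXX, (1,1):+0/XOO../XOOXX
[XOOO./X.OXX] end (terminal -1, X#4); searched .O.../X.OXX to 6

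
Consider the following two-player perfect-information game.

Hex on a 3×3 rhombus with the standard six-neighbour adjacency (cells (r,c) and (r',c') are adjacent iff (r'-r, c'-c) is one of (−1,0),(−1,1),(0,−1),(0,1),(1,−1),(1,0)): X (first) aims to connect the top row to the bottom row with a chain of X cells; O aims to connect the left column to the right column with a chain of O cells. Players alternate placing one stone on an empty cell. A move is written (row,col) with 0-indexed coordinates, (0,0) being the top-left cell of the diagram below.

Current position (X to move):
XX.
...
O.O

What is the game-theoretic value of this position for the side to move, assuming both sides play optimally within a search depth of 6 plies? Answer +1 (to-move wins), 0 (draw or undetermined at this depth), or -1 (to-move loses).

p1 X@[XX./.../O.O]: (0,2)[XXX/.../O.O]-1* (1,0)[XX./X../O.O]-1 (1,1)[XX./.X./O.O]-1 (1,2)[XX./..X/O.O]-1 (2,1)[XX./.../OXO]-1
p2 O@[XXX/.../O.O]: (1,0)[XXX/O../O.O]-1 (1,1)[XXX/.O./O.O]+1* (1,2)[XXX/..O/O.O]+1 (2,1)[XXX/.../OOO]+1
p3 X@[XXX/.O./O.O]: (1,0)[XXX/XO./O.O]-1* (1,2)[XXX/.OX/O.O]-1 (2,1)[XXX/.O./OXO]-1
p4 O@[XXX/XO./O.O]: (1,2)[XXX/XOO/O.O]+1* (2,1)[XXX/XO./OOO]+1
p5 X@[XXX/XOO/O.O] terminal -1; root [XX./.../O.O] d6

value(XX./.../O.O, X) = -1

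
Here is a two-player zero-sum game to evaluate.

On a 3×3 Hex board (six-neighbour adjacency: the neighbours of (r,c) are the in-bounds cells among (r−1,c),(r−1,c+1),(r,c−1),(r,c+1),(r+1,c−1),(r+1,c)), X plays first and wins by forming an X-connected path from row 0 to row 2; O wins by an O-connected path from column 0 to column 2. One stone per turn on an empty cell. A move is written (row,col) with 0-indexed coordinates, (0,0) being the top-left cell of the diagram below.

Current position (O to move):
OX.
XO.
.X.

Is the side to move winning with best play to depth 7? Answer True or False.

[OX./XO./.X.] O move#1: (0,2):-1/OXO/XO./.X., (1,2):-1/OX./XOO/.X., (2,0):+1/OX./XO./OX.*, (2,2):-1/OX./XO./.XO
[OX./XO./OX.] X move#2: (0,2):-1/OXX/XO./OX.*, (1,2):-1/OX./XOX/OX., (2,2):-1/OX./XO./OXX
[OXX/XO./OX.] O move#3: (1,2):+1/OXX/XOO/OX.*, (2,2):-1/OXX/XO./OXO
[OXX/XOO/OX.] end (terminal -1, X#4); searched OX./XO./.X. to 7

O winning at [OX./XO./.X.]: True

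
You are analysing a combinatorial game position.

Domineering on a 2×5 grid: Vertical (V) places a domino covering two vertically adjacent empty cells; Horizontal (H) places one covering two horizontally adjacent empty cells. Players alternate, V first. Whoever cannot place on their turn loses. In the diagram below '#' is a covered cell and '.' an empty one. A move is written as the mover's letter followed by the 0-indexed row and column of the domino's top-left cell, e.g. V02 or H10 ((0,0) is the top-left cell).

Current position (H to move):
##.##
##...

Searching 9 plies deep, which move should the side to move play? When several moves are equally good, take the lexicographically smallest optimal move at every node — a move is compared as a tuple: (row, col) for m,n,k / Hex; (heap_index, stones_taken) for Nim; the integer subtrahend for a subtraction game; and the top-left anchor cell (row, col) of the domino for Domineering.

H's best at [##.##/##...]: H12

ply 1, H at ##.##/##... | H12=+1→##.##/####.*; H13=-1→##.##/##.##
ply 2: ##.##/####. is terminal -1 (V); from ##.##/##... depth 9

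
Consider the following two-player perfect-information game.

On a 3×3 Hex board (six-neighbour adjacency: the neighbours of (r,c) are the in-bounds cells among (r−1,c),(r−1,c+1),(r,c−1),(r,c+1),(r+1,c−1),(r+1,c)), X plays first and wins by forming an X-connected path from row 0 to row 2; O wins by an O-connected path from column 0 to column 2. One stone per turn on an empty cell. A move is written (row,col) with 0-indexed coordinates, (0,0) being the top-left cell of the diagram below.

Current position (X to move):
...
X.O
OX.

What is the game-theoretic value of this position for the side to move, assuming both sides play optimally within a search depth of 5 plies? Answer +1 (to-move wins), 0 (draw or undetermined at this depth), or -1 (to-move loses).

value(.../X.O/OX., X) = +1

ply 1, X at .../X.O/OX. | (0,0)=-1→X../X.O/OX.; (0,1)=-1→.X./X.O/OX.; (0,2)=-1→..X/X.O/OX.; (1,1)=+1→.../XXO/OX.*; (2,2)=-1→.../X.O/OXX
ply 2, O at .../XXO/OX. | (0,0)=-1→O../XXO/OX.*; (0,1)=-1→.O./XXO/OX.; (0,2)=-1→..O/XXO/OX.; (2,2)=-1→.../XXO/OXO
ply 3, X at O../XXO/OX. | (0,1)=+1→OX./XXO/OX.*; (0,2)=+1→O.X/XXO/OX.; (2,2)=+1→O../XXO/OXX
ply 4: OX./XXO/OX. is terminal -1 (O); from .../X.O/OX. depth 5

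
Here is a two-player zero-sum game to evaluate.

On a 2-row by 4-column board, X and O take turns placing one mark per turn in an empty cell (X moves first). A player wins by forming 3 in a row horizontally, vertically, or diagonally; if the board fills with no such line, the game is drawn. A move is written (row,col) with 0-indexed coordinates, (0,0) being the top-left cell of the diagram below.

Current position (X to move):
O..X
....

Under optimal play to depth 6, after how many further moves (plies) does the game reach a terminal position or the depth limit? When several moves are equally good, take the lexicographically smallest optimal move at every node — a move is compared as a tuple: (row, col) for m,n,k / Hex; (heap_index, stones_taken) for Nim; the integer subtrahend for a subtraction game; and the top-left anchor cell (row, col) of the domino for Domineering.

ply 1, X at O..X/.... | (0,1)=+0→OX.X/....*; (0,2)=+0→O.XX/....; (1,0)=+0→O..X/X...; (1,1)=+0→O..X/.X..; (1,2)=+0→O..X/..X.; (1,3)=+0→O..X/...X
ply 2, O at OX.X/.... | (0,2)=+0→OXOX/....*; (1,0)=-1→OX.X/O...; (1,1)=-1→OX.X/.O..; (1,2)=-1→OX.X/..O.; (1,3)=-1→OX.X/...O
ply 3, X at OXOX/.... | (1,0)=+0→OXOX/X...*; (1,1)=+0→OXOX/.X..; (1,2)=+0→OXOX/..X.; (1,3)=+0→OXOX/...X
ply 4, O at OXOX/X... | (1,1)=+0→OXOX/XO..*; (1,2)=+0→OXOX/X.O.; (1,3)=+0→OXOX/X..O
ply 5, X at OXOX/XO.. | (1,2)=+0→OXOX/XOX.*; (1,3)=+0→OXOX/XO.X
ply 6, O at OXOX/XOX. | (1,3)=+0→OXOX/XOXO*
ply 7: OXOX/XOXO is terminal +0 (X); from O..X/.... depth 6

PV length from [O..X/....]: 6 plies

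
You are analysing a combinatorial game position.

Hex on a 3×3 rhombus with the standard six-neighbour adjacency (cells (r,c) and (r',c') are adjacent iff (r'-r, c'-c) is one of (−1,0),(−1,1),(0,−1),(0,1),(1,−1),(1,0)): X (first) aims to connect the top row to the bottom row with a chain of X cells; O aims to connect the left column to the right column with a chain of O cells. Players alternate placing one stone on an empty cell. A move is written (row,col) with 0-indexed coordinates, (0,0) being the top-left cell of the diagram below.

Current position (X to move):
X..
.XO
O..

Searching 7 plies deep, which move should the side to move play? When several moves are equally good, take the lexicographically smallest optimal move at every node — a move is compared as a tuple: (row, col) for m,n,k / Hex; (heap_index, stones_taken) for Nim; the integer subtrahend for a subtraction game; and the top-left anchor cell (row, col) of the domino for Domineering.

X's best at [X../.XO/O..]: (2,1)

p1 X@[X../.XO/O..]: (0,1)[XX./.XO/O..]-1 (0,2)[X.X/.XO/O..]-1 (1,0)[X../XXO/O..]-1 (2,1)[X../.XO/OX.]+1* (2,2)[X../.XO/O.X]-1
p2 O@[X../.XO/OX.]: (0,1)[XO./.XO/OX.]-1* (0,2)[X.O/.XO/OX.]-1 (1,0)[X../OXO/OX.]-1 (2,2)[X../.XO/OXO]-1
p3 X@[XO./.XO/OX.]: (0,2)[XOX/.XO/OX.]+1* (1,0)[XO./XXO/OX.]+1 (2,2)[XO./.XO/OXX]+1
p4 O@[XOX/.XO/OX.] terminal -1; root [X../.XO/O..] d7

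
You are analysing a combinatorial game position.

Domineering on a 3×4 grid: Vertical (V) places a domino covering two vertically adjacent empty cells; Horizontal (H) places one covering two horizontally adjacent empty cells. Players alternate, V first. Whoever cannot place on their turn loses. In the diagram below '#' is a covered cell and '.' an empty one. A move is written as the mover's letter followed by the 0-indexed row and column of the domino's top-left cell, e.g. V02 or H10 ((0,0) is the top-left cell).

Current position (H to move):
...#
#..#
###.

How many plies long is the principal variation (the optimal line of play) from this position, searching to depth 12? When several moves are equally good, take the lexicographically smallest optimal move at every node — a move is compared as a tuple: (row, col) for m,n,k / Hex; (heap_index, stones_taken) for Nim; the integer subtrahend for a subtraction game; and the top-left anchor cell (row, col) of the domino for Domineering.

ply 1, H at ...#/#..#/###. | H00=-1→##.#/#..#/###.; H01=+1→.###/#..#/###.*; H11=+1→...#/####/###.
ply 2: .###/#..#/###. is terminal -1 (V); from ...#/#..#/###. depth 12

PV length from [...#/#..#/###.]: 1 ply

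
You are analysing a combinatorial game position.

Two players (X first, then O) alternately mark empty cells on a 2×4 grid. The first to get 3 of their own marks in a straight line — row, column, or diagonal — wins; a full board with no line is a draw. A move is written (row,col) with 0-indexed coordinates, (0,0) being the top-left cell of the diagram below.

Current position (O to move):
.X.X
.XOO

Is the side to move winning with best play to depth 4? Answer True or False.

ply 1, O at .X.X/.XOO | (0,0)=-1→OX.X/.XOO; (0,2)=+0→.XOX/.XOO*; (1,0)=-1→.X.X/OXOO
ply 2, X at .XOX/.XOO | (0,0)=+0→XXOX/.XOO*; (1,0)=+0→.XOX/XXOO
ply 3, O at XXOX/.XOO | (1,0)=+0→XXOX/OXOO*
ply 4: XXOX/OXOO is terminal +0 (X); from .X.X/.XOO depth 4

O winning at [.X.X/.XOO]: False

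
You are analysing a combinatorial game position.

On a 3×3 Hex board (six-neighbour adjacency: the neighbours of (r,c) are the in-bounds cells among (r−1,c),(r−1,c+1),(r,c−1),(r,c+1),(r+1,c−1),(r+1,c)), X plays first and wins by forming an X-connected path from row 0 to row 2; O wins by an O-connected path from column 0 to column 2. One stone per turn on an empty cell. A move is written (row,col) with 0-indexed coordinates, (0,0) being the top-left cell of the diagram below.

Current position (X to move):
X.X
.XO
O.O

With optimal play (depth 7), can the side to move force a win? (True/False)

X winning at [X.X/.XO/O.O]: True

p1 X@[X.X/.XO/O.O]: (0,1)[XXX/.XO/O.O]-1 (1,0)[X.X/XXO/O.O]-1 (2,1)[X.X/.XO/OXO]+1*
p2 O@[X.X/.XO/OXO] terminal -1; root [X.X/.XO/O.O] d7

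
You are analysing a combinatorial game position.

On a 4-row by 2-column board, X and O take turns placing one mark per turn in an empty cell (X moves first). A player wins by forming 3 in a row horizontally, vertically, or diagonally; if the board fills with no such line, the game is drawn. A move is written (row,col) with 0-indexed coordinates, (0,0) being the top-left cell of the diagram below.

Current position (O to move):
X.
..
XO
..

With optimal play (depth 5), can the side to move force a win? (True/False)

O winning at [X./../XO/..]: False

p1 O@[X./../XO/..]: (0,1)[XO/../XO/..]-1 (1,0)[X./O./XO/..]+0* (1,1)[X./.O/XO/..]-1 (3,0)[X./../XO/O.]-1 (3,1)[X./../XO/.O]-1
p2 X@[X./O./XO/..]: (0,1)[XX/O./XO/..]+0* (1,1)[X./OX/XO/..]+0 (3,0)[X./O./XO/X.]-1 (3,1)[X./O./XO/.X]+0
p3 O@[XX/O./XO/..]: (1,1)[XX/OO/XO/..]+0* (3,0)[XX/O./XO/O.]+0 (3,1)[XX/O./XO/.O]+0
p4 X@[XX/OO/XO/..]: (3,0)[XX/OO/XO/X.]-1 (3,1)[XX/OO/XO/.X]+0*
p5 O@[XX/OO/XO/.X]: (3,0)[XX/OO/XO/OX]+0*
p6 X@[XX/OO/XO/OX] terminal +0; root [X./../XO/..] d5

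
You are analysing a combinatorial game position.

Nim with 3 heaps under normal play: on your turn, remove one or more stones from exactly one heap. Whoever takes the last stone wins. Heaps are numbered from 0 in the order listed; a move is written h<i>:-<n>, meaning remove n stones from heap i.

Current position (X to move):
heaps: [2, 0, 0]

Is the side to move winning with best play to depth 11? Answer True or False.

ply 1, X at (2,0,0) | h0:-1=-1→(1,0,0); h0:-2=+1→(0,0,0)*
ply 2: (0,0,0) is terminal -1 (O); from (2,0,0) depth 11

X winning at [(2,0,0)]: True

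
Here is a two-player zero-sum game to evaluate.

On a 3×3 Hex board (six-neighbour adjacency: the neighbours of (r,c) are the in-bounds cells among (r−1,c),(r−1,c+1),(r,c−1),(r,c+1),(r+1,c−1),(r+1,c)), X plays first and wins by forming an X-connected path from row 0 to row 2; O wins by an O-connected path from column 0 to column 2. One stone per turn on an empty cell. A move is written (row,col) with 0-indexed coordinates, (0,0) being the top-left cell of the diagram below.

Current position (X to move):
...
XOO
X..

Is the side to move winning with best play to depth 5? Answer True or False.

[.../XOO/X..] X move#1: (0,0):+1/X../XOO/X..*, (0,1):+1/.X./XOO/X.., (0,2):+1/..X/XOO/X.., (2,1):+1/.../XOO/XX., (2,2):+1/.../XOO/X.X
[X../XOO/X..] end (terminal -1, O#2); searched .../XOO/X.. to 5

X winning at [.../XOO/X..]: True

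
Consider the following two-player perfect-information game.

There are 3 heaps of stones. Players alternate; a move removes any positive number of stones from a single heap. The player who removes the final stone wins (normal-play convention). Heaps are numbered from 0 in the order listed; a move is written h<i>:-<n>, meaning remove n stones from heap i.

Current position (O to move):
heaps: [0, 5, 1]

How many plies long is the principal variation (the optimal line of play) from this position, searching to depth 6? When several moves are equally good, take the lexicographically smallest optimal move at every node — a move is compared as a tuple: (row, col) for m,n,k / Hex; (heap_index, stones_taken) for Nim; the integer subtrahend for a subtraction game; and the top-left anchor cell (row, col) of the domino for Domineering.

[(0,5,1)] O move#1: h1:-1:-1/(0,4,1), h1:-2:-1/(0,3,1), h1:-3:-1/(0,2,1), h1:-4:+1/(0,1,1)*, h1:-5:-1/(0,0,1), h2:-1:-1/(0,5,0)
[(0,1,1)] X move#2: h1:-1:-1/(0,0,1)*, h2:-1:-1/(0,1,0)
[(0,0,1)] O move#3: h2:-1:+1/(0,0,0)*
[(0,0,0)] end (terminal -1, X#4); searched (0,5,1) to 6

PV length from [(0,5,1)]: 3 plies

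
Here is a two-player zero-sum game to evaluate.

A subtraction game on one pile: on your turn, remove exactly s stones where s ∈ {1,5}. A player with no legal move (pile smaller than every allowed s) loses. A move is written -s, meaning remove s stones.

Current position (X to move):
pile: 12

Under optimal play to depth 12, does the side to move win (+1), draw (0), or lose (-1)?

ply 1, X at 12 | -1=-1→11*; -5=-1→7
ply 2, O at 11 | -1=+1→10*; -5=+1→6
ply 3, X at 10 | -1=-1→9*; -5=-1→5
ply 4, O at 9 | -1=+1→8*; -5=+1→4
ply 5, X at 8 | -1=-1→7*; -5=-1→3
ply 6, O at 7 | -1=+1→6*; -5=+1→2
ply 7, X at 6 | -1=-1→5*; -5=-1→1
ply 8, O at 5 | -1=+1→4*; -5=+1→0
ply 9, X at 4 | -1=-1→3*
ply 10, O at 3 | -1=+1→2*
ply 11, X at 2 | -1=-1→1*
ply 12, O at 1 | -1=+1→0*
ply 13: 0 is terminal -1 (X); from 12 depth 12

value(12, X) = -1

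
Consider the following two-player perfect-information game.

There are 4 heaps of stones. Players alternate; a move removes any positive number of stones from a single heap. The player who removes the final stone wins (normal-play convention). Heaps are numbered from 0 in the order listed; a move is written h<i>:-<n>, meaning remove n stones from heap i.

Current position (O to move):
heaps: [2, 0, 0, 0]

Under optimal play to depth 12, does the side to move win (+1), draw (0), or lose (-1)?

value((2,0,0,0), O) = +1

ply 1, O at (2,0,0,0) | h0:-1=-1→(1,0,0,0); h0:-2=+1→(0,0,0,0)*
ply 2: (0,0,0,0) is terminal -1 (X); from (2,0,0,0) depth 12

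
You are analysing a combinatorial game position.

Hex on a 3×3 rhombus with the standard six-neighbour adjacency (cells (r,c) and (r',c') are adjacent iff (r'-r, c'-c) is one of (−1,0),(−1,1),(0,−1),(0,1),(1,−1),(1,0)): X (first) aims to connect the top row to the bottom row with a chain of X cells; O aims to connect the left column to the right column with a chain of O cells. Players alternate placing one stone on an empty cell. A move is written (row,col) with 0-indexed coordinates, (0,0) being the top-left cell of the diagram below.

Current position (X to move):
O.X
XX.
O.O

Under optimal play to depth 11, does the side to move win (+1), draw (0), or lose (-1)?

ply 1, X at O.X/XX./O.O | (0,1)=-1→OXX/XX./O.O; (1,2)=-1→O.X/XXX/O.O; (2,1)=+1→O.X/XX./OXO*
ply 2: O.X/XX./OXO is terminal -1 (O); from O.X/XX./O.O depth 11

value(O.X/XX./O.O, X) = +1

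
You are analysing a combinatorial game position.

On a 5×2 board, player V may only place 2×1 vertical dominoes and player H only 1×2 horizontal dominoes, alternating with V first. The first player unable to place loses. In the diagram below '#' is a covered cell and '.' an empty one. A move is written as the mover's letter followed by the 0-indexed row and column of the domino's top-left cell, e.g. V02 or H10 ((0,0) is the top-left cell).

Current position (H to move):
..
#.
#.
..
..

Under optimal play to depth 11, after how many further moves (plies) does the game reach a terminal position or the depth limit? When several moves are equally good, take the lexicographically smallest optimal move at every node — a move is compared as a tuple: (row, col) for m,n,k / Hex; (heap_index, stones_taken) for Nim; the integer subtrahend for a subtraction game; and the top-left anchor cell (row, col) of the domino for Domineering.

[../#./#./../..] H move#1: H00:-1/##/#./#./../.., H30:+1/../#./#./##/..*, H40:+1/../#./#./../##
[../#./#./##/..] V move#2: V01:-1/.#/##/#./##/..*, V11:-1/../##/##/##/..
[.#/##/#./##/..] H move#3: H40:+1/.#/##/#./##/##*
[.#/##/#./##/##] end (terminal -1, V#4); searched ../#./#./../.. to 11

PV length from [../#./#./../..]: 3 plies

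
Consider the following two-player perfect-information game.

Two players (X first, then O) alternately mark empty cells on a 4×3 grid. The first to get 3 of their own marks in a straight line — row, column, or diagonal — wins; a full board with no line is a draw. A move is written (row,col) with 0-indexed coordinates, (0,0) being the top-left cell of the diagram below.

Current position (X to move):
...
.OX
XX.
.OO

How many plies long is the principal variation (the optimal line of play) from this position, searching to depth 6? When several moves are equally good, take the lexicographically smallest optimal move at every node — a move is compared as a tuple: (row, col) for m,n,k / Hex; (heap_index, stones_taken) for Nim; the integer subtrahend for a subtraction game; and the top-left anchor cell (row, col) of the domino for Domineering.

PV length from [.../.OX/XX./.OO]: 1 ply

p1 X@[.../.OX/XX./.OO]: (0,0)[X../.OX/XX./.OO]-1 (0,1)[.X./.OX/XX./.OO]-1 (0,2)[..X/.OX/XX./.OO]-1 (1,0)[.../XOX/XX./.OO]-1 (2,2)[.../.OX/XXX/.OO]+1* (3,0)[.../.OX/XX./XOO]+1
p2 O@[.../.OX/XXX/.OO] terminal -1; root [.../.OX/XX./.OO] d6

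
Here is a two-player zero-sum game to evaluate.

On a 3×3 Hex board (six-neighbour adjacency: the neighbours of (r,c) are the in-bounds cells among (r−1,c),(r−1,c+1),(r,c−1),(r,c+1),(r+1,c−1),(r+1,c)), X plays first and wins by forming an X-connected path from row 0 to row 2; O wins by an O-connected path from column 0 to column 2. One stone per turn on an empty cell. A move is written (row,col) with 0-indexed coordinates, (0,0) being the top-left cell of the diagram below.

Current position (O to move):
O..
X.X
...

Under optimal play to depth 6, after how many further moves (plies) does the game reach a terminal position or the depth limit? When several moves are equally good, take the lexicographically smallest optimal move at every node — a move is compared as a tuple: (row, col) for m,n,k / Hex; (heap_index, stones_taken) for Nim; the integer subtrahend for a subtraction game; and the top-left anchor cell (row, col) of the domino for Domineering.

[O../X.X/...] O move#1: (0,1):-1/OO./X.X/...*, (0,2):-1/O.O/X.X/..., (1,1):-1/O../XOX/..., (2,0):-1/O../X.X/O.., (2,1):-1/O../X.X/.O., (2,2):-1/O../X.X/..O
[OO./X.X/...] X move#2: (0,2):+1/OOX/X.X/...*, (1,1):-1/OO./XXX/..., (2,0):-1/OO./X.X/X.., (2,1):-1/OO./X.X/.X., (2,2):-1/OO./X.X/..X
[OOX/X.X/...] O move#3: (1,1):-1/OOX/XOX/...*, (2,0):-1/OOX/X.X/O.., (2,1):-1/OOX/X.X/.O., (2,2):-1/OOX/X.X/..O
[OOX/XOX/...] X move#4: (2,0):+1/OOX/XOX/X..*, (2,1):+1/OOX/XOX/.X., (2,2):+1/OOX/XOX/..X
[OOX/XOX/X..] O move#5: (2,1):-1/OOX/XOX/XO.*, (2,2):-1/OOX/XOX/X.O
[OOX/XOX/XO.] X move#6: (2,2):+1/OOX/XOX/XOX*
[OOX/XOX/XOX] end (terminal -1, O#7); searched O../X.X/... to 6

PV length from [O../X.X/...]: 6 plies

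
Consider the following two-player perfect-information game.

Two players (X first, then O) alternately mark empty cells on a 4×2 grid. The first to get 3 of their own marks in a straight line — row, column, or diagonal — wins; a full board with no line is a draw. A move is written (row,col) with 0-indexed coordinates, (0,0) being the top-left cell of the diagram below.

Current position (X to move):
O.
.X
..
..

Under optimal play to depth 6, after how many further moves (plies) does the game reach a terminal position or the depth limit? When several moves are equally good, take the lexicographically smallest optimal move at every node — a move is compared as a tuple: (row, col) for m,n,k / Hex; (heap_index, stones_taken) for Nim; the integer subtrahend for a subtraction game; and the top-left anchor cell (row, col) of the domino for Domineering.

ply 1, X at O./.X/../.. | (0,1)=+0→OX/.X/../..; (1,0)=+0→O./XX/../..; (2,0)=+0→O./.X/X./..; (2,1)=+1→O./.X/.X/..*; (3,0)=+0→O./.X/../X.; (3,1)=+0→O./.X/../.X
ply 2, O at O./.X/.X/.. | (0,1)=-1→OO/.X/.X/..*; (1,0)=-1→O./OX/.X/..; (2,0)=-1→O./.X/OX/..; (3,0)=-1→O./.X/.X/O.; (3,1)=-1→O./.X/.X/.O
ply 3, X at OO/.X/.X/.. | (1,0)=+0→OO/XX/.X/..; (2,0)=+0→OO/.X/XX/..; (3,0)=+0→OO/.X/.X/X.; (3,1)=+1→OO/.X/.X/.X*
ply 4: OO/.X/.X/.X is terminal -1 (O); from O./.X/../.. depth 6

PV length from [O./.X/../..]: 3 plies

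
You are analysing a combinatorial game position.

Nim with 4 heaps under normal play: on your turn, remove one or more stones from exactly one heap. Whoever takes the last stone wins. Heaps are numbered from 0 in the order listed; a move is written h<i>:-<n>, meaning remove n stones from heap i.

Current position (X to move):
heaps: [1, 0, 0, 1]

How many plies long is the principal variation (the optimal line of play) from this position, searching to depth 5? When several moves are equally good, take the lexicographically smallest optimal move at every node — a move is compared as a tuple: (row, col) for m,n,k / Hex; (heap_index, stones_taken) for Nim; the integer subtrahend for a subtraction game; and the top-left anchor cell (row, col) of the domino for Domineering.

PV length from [(1,0,0,1)]: 2 plies

p1 X@[(1,0,0,1)]: h0:-1[(0,0,0,1)]-1* h3:-1[(1,0,0,0)]-1
p2 O@[(0,0,0,1)]: h3:-1[(0,0,0,0)]+1*
p3 X@[(0,0,0,0)] terminal -1; root [(1,0,0,1)] d5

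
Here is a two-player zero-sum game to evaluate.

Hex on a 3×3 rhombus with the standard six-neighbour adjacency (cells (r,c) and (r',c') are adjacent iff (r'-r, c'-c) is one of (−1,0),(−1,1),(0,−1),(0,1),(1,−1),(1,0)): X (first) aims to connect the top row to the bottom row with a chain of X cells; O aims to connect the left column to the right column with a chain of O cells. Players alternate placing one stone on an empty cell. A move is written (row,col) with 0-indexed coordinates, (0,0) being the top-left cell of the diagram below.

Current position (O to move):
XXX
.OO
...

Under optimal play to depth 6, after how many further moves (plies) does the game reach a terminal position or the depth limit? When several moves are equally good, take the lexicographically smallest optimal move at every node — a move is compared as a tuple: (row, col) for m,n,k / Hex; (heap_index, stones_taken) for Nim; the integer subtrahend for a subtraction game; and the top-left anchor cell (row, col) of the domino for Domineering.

PV length from [XXX/.OO/...]: 1 ply

ply 1, O at XXX/.OO/... | (1,0)=+1→XXX/OOO/...*; (2,0)=+1→XXX/.OO/O..; (2,1)=+1→XXX/.OO/.O.; (2,2)=+1→XXX/.OO/..O
ply 2: XXX/OOO/... is terminal -1 (X); from XXX/.OO/... depth 6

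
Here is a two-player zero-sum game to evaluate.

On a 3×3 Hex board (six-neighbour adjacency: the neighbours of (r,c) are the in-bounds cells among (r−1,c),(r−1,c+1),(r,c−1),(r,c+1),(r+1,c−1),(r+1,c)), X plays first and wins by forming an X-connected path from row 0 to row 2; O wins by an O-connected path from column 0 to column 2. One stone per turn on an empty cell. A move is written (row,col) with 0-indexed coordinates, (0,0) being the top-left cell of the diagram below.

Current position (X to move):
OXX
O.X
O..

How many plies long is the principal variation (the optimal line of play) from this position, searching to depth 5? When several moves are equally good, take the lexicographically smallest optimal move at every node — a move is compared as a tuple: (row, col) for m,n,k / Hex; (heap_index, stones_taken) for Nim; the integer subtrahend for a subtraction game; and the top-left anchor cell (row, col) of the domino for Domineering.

PV length from [OXX/O.X/O..]: 3 plies

p1 X@[OXX/O.X/O..]: (1,1)[OXX/OXX/O..]+1* (2,1)[OXX/O.X/OX.]+1 (2,2)[OXX/O.X/O.X]+1
p2 O@[OXX/OXX/O..]: (2,1)[OXX/OXX/OO.]-1* (2,2)[OXX/OXX/O.O]-1
p3 X@[OXX/OXX/OO.]: (2,2)[OXX/OXX/OOX]+1*
p4 O@[OXX/OXX/OOX] terminal -1; root [OXX/O.X/O..] d5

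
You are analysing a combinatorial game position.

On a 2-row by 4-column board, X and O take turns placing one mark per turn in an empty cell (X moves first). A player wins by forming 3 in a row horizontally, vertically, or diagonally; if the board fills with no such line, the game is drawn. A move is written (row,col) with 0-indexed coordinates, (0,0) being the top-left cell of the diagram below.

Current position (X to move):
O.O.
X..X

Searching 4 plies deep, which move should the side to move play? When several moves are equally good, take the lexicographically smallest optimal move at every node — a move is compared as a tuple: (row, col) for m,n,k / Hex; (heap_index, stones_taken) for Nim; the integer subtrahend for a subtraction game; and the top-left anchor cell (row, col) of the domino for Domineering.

X's best at [O.O./X..X]: (0,1)

p1 X@[O.O./X..X]: (0,1)[OXO./X..X]+0* (0,3)[O.OX/X..X]-1 (1,1)[O.O./XX.X]-1 (1,2)[O.O./X.XX]-1
p2 O@[OXO./X..X]: (0,3)[OXOO/X..X]+0* (1,1)[OXO./XO.X]+0 (1,2)[OXO./X.OX]+0
p3 X@[OXOO/X..X]: (1,1)[OXOO/XX.X]+0* (1,2)[OXOO/X.XX]+0
p4 O@[OXOO/XX.X]: (1,2)[OXOO/XXOX]+0*
p5 X@[OXOO/XXOX] terminal +0; root [O.O./X..X] d4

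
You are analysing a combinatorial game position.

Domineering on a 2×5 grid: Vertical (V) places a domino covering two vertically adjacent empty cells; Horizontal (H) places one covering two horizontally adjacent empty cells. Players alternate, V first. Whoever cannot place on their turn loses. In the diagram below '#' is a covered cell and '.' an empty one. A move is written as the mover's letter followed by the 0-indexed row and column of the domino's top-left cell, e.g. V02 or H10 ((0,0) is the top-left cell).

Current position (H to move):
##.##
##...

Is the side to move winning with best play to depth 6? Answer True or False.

H winning at [##.##/##...]: True

ply 1, H at ##.##/##... | H12=+1→##.##/####.*; H13=-1→##.##/##.##
ply 2: ##.##/####. is terminal -1 (V); from ##.##/##... depth 6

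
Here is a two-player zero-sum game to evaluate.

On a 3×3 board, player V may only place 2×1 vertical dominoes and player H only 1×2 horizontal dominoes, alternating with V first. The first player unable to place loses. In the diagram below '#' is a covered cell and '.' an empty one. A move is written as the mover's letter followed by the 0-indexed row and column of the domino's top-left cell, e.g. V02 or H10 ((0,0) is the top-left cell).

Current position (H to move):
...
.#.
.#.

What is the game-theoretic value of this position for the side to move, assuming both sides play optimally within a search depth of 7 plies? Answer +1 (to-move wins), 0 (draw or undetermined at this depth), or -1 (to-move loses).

p1 H@[.../.#./.#.]: H00[##./.#./.#.]-1* H01[.##/.#./.#.]-1
p2 V@[##./.#./.#.]: V02[###/.##/.#.]+1* V10[##./##./##.]+1 V12[##./.##/.##]+1
p3 H@[###/.##/.#.] terminal -1; root [.../.#./.#.] d7

value(.../.#./.#., H) = -1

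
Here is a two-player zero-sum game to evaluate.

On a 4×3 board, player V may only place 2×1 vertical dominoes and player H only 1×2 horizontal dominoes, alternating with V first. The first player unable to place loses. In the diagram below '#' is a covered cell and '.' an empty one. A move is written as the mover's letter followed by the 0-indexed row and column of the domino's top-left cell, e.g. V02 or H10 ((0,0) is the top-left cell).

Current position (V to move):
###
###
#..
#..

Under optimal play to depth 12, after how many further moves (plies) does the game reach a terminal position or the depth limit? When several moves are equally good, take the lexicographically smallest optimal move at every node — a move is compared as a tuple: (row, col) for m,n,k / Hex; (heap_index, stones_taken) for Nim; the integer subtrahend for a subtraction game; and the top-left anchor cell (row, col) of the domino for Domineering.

PV length from [###/###/#../#..]: 1 ply

[###/###/#../#..] V move#1: V21:+1/###/###/##./##.*, V22:+1/###/###/#.#/#.#
[###/###/##./##.] end (terminal -1, H#2); searched ###/###/#../#.. to 12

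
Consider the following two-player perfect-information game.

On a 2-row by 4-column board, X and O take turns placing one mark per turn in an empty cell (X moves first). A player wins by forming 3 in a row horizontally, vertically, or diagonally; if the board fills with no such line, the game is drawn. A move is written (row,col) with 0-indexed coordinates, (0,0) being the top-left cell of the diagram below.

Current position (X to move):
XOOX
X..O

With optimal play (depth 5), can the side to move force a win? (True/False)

[XOOX/X..O] X move#1: (1,1):+0/XOOX/XX.O*, (1,2):+0/XOOX/X.XO
[XOOX/XX.O] O move#2: (1,2):+0/XOOX/XXOO*
[XOOX/XXOO] end (terminal +0, X#3); searched XOOX/X..O to 5

X winning at [XOOX/X..O]: False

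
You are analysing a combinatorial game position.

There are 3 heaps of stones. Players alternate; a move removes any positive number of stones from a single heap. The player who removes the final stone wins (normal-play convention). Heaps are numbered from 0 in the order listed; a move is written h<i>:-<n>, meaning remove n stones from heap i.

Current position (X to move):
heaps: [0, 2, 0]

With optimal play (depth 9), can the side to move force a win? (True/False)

p1 X@[(0,2,0)]: h1:-1[(0,1,0)]-1 h1:-2[(0,0,0)]+1*
p2 O@[(0,0,0)] terminal -1; root [(0,2,0)] d9

X winning at [(0,2,0)]: True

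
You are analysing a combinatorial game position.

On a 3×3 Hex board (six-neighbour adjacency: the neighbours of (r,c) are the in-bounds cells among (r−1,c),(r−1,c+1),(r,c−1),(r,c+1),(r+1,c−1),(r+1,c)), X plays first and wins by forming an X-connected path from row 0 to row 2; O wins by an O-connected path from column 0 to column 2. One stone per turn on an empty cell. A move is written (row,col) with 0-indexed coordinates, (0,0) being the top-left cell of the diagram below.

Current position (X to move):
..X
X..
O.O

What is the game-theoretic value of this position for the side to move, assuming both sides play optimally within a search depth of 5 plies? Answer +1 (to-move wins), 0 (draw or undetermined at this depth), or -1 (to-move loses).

[..X/X../O.O] X move#1: (0,0):-1/X.X/X../O.O, (0,1):-1/.XX/X../O.O, (1,1):-1/..X/XX./O.O, (1,2):-1/..X/X.X/O.O, (2,1):+1/..X/X../OXO*
[..X/X../OXO] O move#2: (0,0):-1/O.X/X../OXO*, (0,1):-1/.OX/X../OXO, (1,1):-1/..X/XO./OXO, (1,2):-1/..X/X.O/OXO
[O.X/X../OXO] X move#3: (0,1):+1/OXX/X../OXO*, (1,1):+1/O.X/XX./OXO, (1,2):+1/O.X/X.X/OXO
[OXX/X../OXO] O move#4: (1,1):-1/OXX/XO./OXO*, (1,2):-1/OXX/X.O/OXO
[OXX/XO./OXO] X move#5: (1,2):+1/OXX/XOX/OXO*
[OXX/XOX/OXO] end (terminal -1, O#6); searched ..X/X../O.O to 5

value(..X/X../O.O, X) = +1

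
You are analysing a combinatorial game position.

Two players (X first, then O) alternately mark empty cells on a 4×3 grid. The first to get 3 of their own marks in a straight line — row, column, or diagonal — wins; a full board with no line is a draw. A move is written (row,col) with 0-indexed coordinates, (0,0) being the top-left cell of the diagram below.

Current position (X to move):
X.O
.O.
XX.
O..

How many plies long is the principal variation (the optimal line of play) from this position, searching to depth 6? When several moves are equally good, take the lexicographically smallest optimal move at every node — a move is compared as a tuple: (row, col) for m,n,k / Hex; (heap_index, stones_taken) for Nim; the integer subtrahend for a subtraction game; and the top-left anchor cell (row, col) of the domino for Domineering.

PV length from [X.O/.O./XX./O..]: 3 plies

p1 X@[X.O/.O./XX./O..]: (0,1)[XXO/.O./XX./O..]+1* (1,0)[X.O/XO./XX./O..]+1 (1,2)[X.O/.OX/XX./O..]+1 (2,2)[X.O/.O./XXX/O..]+1 (3,1)[X.O/.O./XX./OX.]+1 (3,2)[X.O/.O./XX./O.X]+1
p2 O@[XXO/.O./XX./O..]: (1,0)[XXO/OO./XX./O..]-1* (1,2)[XXO/.OO/XX./O..]-1 (2,2)[XXO/.O./XXO/O..]-1 (3,1)[XXO/.O./XX./OO.]-1 (3,2)[XXO/.O./XX./O.O]-1
p3 X@[XXO/OO./XX./O..]: (1,2)[XXO/OOX/XX./O..]+0 (2,2)[XXO/OO./XXX/O..]+1* (3,1)[XXO/OO./XX./OX.]-1 (3,2)[XXO/OO./XX./O.X]-1
p4 O@[XXO/OO./XXX/O..] terminal -1; root [X.O/.O./XX./O..] d6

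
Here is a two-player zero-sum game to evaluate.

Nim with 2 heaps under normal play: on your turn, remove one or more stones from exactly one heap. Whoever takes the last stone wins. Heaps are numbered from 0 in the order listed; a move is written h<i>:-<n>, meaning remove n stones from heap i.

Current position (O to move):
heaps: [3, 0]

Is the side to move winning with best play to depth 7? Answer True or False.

O winning at [(3,0)]: True

p1 O@[(3,0)]: h0:-1[(2,0)]-1 h0:-2[(1,0)]-1 h0:-3[(0,0)]+1*
p2 X@[(0,0)] terminal -1; root [(3,0)] d7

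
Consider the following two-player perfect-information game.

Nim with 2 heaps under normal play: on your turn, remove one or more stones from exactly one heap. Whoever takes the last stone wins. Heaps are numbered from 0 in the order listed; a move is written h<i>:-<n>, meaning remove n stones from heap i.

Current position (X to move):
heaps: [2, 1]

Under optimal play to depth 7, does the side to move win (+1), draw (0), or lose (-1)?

value((2,1), X) = +1

[(2,1)] X move#1: h0:-1:+1/(1,1)*, h0:-2:-1/(0,1), h1:-1:-1/(2,0)
[(1,1)] O move#2: h0:-1:-1/(0,1)*, h1:-1:-1/(1,0)
[(0,1)] X move#3: h1:-1:+1/(0,0)*
[(0,0)] end (terminal -1, O#4); searched (2,1) to 7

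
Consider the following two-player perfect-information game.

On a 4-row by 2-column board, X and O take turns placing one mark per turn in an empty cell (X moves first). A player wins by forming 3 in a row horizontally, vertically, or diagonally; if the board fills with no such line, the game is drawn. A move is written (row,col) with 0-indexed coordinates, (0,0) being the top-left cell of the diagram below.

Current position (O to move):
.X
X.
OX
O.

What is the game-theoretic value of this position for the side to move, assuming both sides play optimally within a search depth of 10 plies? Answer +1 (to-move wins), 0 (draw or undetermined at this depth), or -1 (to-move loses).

p1 O@[.X/X./OX/O.]: (0,0)[OX/X./OX/O.]-1 (1,1)[.X/XO/OX/O.]+0* (3,1)[.X/X./OX/OO]-1
p2 X@[.X/XO/OX/O.]: (0,0)[XX/XO/OX/O.]+0* (3,1)[.X/XO/OX/OX]+0
p3 O@[XX/XO/OX/O.]: (3,1)[XX/XO/OX/OO]+0*
p4 X@[XX/XO/OX/OO] terminal +0; root [.X/X./OX/O.] d10

value(.X/X./OX/O., O) = 0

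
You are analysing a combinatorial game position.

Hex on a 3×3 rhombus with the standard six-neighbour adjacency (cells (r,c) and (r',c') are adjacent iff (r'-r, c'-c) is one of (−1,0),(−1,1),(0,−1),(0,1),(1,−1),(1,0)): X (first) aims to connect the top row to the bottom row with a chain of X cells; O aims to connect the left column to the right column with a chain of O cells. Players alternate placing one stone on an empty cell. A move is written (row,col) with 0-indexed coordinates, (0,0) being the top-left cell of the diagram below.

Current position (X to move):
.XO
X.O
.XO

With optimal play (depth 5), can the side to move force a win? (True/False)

X winning at [.XO/X.O/.XO]: True

[.XO/X.O/.XO] X move#1: (0,0):+1/XXO/X.O/.XO*, (1,1):+1/.XO/XXO/.XO, (2,0):+1/.XO/X.O/XXO
[XXO/X.O/.XO] O move#2: (1,1):-1/XXO/XOO/.XO*, (2,0):-1/XXO/X.O/OXO
[XXO/XOO/.XO] X move#3: (2,0):+1/XXO/XOO/XXO*
[XXO/XOO/XXO] end (terminal -1, O#4); searched .XO/X.O/.XO to 5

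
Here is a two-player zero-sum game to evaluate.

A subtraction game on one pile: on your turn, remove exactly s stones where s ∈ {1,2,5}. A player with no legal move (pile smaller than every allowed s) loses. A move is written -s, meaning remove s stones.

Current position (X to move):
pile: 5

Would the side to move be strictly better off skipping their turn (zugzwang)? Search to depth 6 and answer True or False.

zugzwang(5, X) = False

p1 X@[5]: -1[4]-1 -2[3]+1* -5[0]+1
p2 O@[3]: -1[2]-1* -2[1]-1
p3 X@[2]: -1[1]-1 -2[0]+1*
p4 O@[0] terminal -1; root [5] d6
if X skipped the turn, O would face:
~ p1 O@[5]: -1[4]-1 -2[3]+1* -5[0]+1
~ p2 X@[3]: -1[2]-1* -2[1]-1
~ p3 O@[2]: -1[1]-1 -2[0]+1*
~ p4 X@[0] terminal -1; root [5] d6
compare (X): move=+1 vs pass=-1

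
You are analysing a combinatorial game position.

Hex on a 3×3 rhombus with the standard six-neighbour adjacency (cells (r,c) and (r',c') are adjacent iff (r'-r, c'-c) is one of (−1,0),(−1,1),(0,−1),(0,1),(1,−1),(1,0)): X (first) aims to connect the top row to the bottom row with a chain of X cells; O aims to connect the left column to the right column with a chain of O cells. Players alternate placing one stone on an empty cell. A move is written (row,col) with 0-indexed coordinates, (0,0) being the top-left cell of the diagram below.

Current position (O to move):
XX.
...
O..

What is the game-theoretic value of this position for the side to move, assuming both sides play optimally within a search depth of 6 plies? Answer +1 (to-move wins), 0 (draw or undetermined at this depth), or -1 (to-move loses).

ply 1, O at XX./.../O.. | (0,2)=+1→XXO/.../O..*; (1,0)=-1→XX./O../O..; (1,1)=+1→XX./.O./O..; (1,2)=+1→XX./..O/O..; (2,1)=+1→XX./.../OO.; (2,2)=+1→XX./.../O.O
ply 2, X at XXO/.../O.. | (1,0)=-1→XXO/X../O..*; (1,1)=-1→XXO/.X./O..; (1,2)=-1→XXO/..X/O..; (2,1)=-1→XXO/.../OX.; (2,2)=-1→XXO/.../O.X
ply 3, O at XXO/X../O.. | (1,1)=+1→XXO/XO./O..*; (1,2)=+1→XXO/X.O/O..; (2,1)=+1→XXO/X../OO.; (2,2)=+1→XXO/X../O.O
ply 4: XXO/XO./O.. is terminal -1 (X); from XX./.../O.. depth 6

value(XX./.../O.., O) = +1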